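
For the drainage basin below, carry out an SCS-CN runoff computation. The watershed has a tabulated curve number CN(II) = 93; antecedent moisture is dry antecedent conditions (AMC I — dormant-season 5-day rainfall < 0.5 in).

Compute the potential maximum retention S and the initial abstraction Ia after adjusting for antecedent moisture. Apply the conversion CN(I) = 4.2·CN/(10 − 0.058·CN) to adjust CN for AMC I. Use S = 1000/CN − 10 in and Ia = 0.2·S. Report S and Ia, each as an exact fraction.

S = 500/279 in ≈ 1.792 in; Ia = 100/279 in ≈ 0.358 in

Adjust CN=93 to AMC I: 4.2·93/(10 − 0.058·93) → (1953/5) ÷ (2303/500) = 27900/329 ≈ 84.802
Retention S: 1000/CN − 10 with CN=84.802 → S = 500/279 ≈ 1.792 in
Initial abstraction Ia = S/5 = (500/279)/5 = 100/279 ≈ 0.358 in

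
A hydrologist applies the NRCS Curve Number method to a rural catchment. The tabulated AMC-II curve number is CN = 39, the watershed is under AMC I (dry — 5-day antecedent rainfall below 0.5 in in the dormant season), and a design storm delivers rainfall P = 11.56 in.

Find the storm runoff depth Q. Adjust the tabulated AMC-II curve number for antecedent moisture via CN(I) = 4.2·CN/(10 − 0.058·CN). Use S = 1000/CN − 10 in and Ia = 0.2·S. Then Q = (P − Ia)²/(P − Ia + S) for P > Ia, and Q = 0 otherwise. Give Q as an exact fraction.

Adjust CN=39 to AMC I: 4.2·39/(10 − 0.058·39) → (819/5) ÷ (3869/500) = 81900/3869 ≈ 21.168
Retention S: 1000/CN − 10 with CN=21.168 → S = 30500/819 ≈ 37.241 in
Ia = 0.2·(30500/819) = 6100/819 in ≈ 7.448 in
P − Ia = 11.560 − 7.448 = 84191/20475 ≈ 4.112 in (> 0, runoff occurs)
Q = (84191/20475)²/((84191/20475) + 30500/819) = (7088124481/419225625)/(846691/20475) = 7088124481/17335998225 in ≈ 0.409 in

Q = 7088124481/17335998225 in ≈ 0.409 in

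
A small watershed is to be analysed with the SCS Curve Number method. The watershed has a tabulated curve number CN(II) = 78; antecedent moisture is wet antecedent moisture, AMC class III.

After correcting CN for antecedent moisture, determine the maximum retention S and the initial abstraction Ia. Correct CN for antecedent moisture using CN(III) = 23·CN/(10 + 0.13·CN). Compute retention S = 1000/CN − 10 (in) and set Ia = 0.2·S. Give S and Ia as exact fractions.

Adjust CN=78 to AMC III: 23·78/(10 + 0.13·78) → 1794 ÷ (1007/50) = 89700/1007 ≈ 89.076
Retention S: 1000/CN − 10 with CN=89.076 → S = 1100/897 ≈ 1.226 in
Initial abstraction Ia = S/5 = (1100/897)/5 = 220/897 ≈ 0.245 in

S = 1100/897 in ≈ 1.226 in; Ia = 220/897 in ≈ 0.245 in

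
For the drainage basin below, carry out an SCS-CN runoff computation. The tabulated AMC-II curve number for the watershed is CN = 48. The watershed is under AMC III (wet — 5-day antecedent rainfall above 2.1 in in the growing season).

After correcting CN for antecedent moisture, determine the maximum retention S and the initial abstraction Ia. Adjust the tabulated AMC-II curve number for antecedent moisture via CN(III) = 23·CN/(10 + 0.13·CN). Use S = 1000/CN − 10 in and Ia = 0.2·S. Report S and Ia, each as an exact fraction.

Wet (AMC III): CN(III) = 23·48/(10 + 0.13·48) = 1104/(406/25) = 13800/203 ≈ 67.980
S = 1000/(13800/203) − 10 = 325/69 in ≈ 4.710 in
Ia = 0.2·(325/69) = 65/69 in ≈ 0.942 in

S = 325/69 in ≈ 4.710 in; Ia = 65/69 in ≈ 0.942 in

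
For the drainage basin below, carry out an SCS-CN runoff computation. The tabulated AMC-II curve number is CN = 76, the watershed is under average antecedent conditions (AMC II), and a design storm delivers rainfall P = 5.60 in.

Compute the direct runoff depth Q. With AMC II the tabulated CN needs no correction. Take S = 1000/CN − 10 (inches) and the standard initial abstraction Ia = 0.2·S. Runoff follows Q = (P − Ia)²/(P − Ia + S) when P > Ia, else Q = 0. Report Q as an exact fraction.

Q = 55696/18335 in ≈ 3.038 in

Average conditions: CN = 76 (no AMC adjustment).
S = 1000/76 − 10 = 60/19 in ≈ 3.158 in
Ia = 0.2·(60/19) = 12/19 in ≈ 0.632 in
Excess rainfall: 5.600 − 0.632 = 4.968 in; P > Ia so Q > 0
Q: (472/95)² ÷ (772/95) = 55696/18335 in (≈ 3.038 in)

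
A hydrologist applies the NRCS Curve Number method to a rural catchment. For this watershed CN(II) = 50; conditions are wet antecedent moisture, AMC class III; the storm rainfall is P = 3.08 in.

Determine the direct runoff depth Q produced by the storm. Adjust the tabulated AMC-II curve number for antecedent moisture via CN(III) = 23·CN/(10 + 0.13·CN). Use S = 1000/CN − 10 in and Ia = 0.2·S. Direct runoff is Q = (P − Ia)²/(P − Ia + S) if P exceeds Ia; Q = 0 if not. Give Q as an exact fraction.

Wet (AMC III): CN(III) = 23·50/(10 + 0.13·50) = 1150/(33/2) = 2300/33 ≈ 69.697
Retention S: 1000/CN − 10 with CN=69.697 → S = 100/23 ≈ 4.348 in
Ia = 0.2·(100/23) = 20/23 in ≈ 0.870 in
Excess rainfall: 3.080 − 0.870 = 2.210 in; P > Ia so Q > 0
Q = (1271/575)²/((1271/575) + 100/23) = (1615441/330625)/(3771/575) = 1615441/2168325 in ≈ 0.745 in

Q = 1615441/2168325 in ≈ 0.745 in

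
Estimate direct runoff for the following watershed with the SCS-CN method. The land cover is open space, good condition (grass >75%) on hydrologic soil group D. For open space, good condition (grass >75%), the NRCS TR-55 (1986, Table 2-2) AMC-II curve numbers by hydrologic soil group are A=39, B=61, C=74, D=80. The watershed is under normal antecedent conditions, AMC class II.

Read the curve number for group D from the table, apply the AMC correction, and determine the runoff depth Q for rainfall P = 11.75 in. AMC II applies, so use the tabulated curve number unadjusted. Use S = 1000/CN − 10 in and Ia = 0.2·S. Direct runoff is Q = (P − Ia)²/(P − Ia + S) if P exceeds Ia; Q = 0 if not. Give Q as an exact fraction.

NRCS table: open space, good condition (grass >75%), soil group D → CN(II) = 80
Average conditions: CN = 80 (no AMC adjustment).
Max retention: S = 1000/80 − 10 = 5/2 in (≈ 2.500 in)
Ia = 0.2S: 0.2·2.500 = 0.500 in (exactly 1/2)
Excess rainfall: 11.750 − 0.500 = 11.250 in; P > Ia so Q > 0
Q = (45/4)²/((45/4) + 5/2) = (2025/16)/(55/4) = 405/44 in ≈ 9.205 in

Q = 405/44 in ≈ 9.205 in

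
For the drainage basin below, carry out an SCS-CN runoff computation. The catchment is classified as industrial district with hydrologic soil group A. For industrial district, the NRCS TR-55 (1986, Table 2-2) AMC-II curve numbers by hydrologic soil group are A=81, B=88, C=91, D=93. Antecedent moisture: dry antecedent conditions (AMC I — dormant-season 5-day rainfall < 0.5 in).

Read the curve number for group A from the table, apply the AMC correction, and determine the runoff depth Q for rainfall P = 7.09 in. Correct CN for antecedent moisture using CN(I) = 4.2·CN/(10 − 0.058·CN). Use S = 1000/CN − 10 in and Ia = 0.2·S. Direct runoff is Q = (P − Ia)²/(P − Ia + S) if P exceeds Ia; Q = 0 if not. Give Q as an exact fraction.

Q = 1032274288081/334418130900 in ≈ 3.087 in

NRCS table: industrial district, soil group A → CN(II) = 81
Adjust CN=81 to AMC I: 4.2·81/(10 − 0.058·81) → (1701/5) ÷ (2651/500) = 170100/2651 ≈ 64.164
Max retention: S = 1000/(170100/2651) − 10 = 9500/1701 in (≈ 5.585 in)
Ia = 0.2S: 0.2·5.585 = 1.117 in (exactly 1900/1701)
Since P=7.090 > Ia=1.117: effective rainfall P−Ia = 1016009/170100 in
Q: (1016009/170100)² ÷ (1966009/170100) = 1032274288081/334418130900 in (≈ 3.087 in)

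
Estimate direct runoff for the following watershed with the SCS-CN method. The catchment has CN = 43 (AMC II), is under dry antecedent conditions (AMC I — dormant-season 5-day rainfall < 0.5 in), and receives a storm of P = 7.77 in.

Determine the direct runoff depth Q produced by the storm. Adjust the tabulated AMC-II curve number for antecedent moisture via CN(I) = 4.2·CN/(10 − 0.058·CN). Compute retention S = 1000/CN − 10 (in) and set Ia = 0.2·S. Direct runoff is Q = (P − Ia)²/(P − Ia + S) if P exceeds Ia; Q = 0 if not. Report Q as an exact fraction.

Q = 1925191129/29915697700 in ≈ 0.064 in

Adjust CN=43 to AMC I: 4.2·43/(10 − 0.058·43) → (903/5) ÷ (3753/500) = 30100/1251 ≈ 24.061
Retention S: 1000/CN − 10 with CN=24.061 → S = 9500/301 ≈ 31.561 in
Initial abstraction Ia = S/5 = (9500/301)/5 = 1900/301 ≈ 6.312 in
P − Ia = 7.770 − 6.312 = 43877/30100 ≈ 1.458 in (> 0, runoff occurs)
Q: (43877/30100)² ÷ (993877/30100) = 1925191129/29915697700 in (≈ 0.064 in)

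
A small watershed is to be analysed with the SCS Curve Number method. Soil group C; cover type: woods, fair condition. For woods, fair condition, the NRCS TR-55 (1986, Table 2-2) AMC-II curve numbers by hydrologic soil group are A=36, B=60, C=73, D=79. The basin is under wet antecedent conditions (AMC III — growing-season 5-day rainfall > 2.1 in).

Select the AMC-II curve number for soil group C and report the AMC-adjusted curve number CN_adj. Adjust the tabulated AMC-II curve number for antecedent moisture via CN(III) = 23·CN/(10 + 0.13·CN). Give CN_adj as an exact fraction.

CN_adj = 167900/1949 ≈ 86.147

NRCS table: woods, fair condition, soil group C → CN(II) = 73
Wet (AMC III): CN(III) = 23·73/(10 + 0.13·73) = 1679/(1949/100) = 167900/1949 ≈ 86.147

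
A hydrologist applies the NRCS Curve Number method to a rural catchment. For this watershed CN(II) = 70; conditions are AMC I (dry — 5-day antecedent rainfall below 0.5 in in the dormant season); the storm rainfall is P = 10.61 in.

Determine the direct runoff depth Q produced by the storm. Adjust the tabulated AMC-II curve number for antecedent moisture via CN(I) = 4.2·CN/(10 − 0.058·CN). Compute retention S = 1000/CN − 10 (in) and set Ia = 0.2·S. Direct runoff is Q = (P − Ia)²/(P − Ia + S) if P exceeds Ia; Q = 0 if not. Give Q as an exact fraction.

Dry (AMC I): CN(I) = 4.2·70/(10 − 0.058·70) = 294/(297/50) = 4900/99 ≈ 49.495
S = 1000/(4900/99) − 10 = 500/49 in ≈ 10.204 in
Ia = 0.2·(500/49) = 100/49 in ≈ 2.041 in
Excess rainfall: 10.610 − 2.041 = 8.569 in; P > Ia so Q > 0
Q = (41989/4900)²/((41989/4900) + 500/49) = (1763076121/24010000)/(91989/4900) = 1763076121/450746100 in ≈ 3.911 in

Q = 1763076121/450746100 in ≈ 3.911 in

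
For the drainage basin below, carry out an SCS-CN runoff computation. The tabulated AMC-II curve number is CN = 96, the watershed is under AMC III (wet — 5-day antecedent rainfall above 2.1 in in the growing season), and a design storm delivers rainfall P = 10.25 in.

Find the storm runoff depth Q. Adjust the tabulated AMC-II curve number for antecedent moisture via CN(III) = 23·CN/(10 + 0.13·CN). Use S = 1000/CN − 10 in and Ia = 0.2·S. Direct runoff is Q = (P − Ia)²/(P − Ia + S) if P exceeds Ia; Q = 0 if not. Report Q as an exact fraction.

Q = 7946761/791844 in ≈ 10.036 in

Adjust CN=96 to AMC III: 23·96/(10 + 0.13·96) → 2208 ÷ (562/25) = 27600/281 ≈ 98.221
Retention S: 1000/CN − 10 with CN=98.221 → S = 25/138 ≈ 0.181 in
Ia = 0.2·(25/138) = 5/138 in ≈ 0.036 in
P − Ia = 10.250 − 0.036 = 2819/276 ≈ 10.214 in (> 0, runoff occurs)
Q: (2819/276)² ÷ (2869/276) = 7946761/791844 in (≈ 10.036 in)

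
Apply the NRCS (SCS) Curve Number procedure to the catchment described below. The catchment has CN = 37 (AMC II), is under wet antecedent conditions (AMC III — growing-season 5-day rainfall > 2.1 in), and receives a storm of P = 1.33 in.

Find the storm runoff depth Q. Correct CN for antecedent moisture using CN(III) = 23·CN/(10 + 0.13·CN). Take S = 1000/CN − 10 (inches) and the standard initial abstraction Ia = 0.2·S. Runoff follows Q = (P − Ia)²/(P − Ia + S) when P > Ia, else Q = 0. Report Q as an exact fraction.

Q = 0 in ≈ 0.000 in

Wet (AMC III): CN(III) = 23·37/(10 + 0.13·37) = 851/(1481/100) = 85100/1481 ≈ 57.461
Max retention: S = 1000/(85100/1481) − 10 = 6300/851 in (≈ 7.403 in)
Ia = 0.2·(6300/851) = 1260/851 in ≈ 1.481 in
P = 1.330 ≤ Ia = 1.481 in: entire storm abstracted, Q = 0.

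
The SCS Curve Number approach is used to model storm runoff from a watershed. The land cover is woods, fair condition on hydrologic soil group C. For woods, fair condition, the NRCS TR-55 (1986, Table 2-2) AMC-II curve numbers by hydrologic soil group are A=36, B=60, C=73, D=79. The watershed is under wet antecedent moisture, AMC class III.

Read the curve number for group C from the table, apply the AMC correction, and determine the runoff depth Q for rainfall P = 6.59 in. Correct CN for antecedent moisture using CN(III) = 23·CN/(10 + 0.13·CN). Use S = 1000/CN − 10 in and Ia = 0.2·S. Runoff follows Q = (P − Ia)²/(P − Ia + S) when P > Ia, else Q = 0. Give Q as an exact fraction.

Q = 1107674156521/222041201900 in ≈ 4.989 in

NRCS table: woods, fair condition, soil group C → CN(II) = 73
Wet (AMC III): CN(III) = 23·73/(10 + 0.13·73) = 1679/(1949/100) = 167900/1949 ≈ 86.147
Max retention: S = 1000/(167900/1949) − 10 = 2700/1679 in (≈ 1.608 in)
Ia = 0.2S: 0.2·1.608 = 0.322 in (exactly 540/1679)
Excess rainfall: 6.590 − 0.322 = 6.268 in; P > Ia so Q > 0
Runoff Q = (P−Ia)²/(P−Ia+S) = (6.268)²/(6.268+1.608) = 1107674156521/222041201900 ≈ 4.989 in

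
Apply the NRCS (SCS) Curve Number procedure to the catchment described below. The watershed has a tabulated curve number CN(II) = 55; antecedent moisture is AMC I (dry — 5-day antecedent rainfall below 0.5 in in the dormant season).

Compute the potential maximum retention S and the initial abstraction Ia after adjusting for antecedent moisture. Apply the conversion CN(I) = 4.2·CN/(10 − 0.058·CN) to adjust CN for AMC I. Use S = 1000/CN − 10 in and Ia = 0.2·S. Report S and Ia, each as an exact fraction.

Dry (AMC I): CN(I) = 4.2·55/(10 − 0.058·55) = 231/(681/100) = 7700/227 ≈ 33.921
S = 1000/(7700/227) − 10 = 1500/77 in ≈ 19.481 in
Ia = 0.2·(1500/77) = 300/77 in ≈ 3.896 in

S = 1500/77 in ≈ 19.481 in; Ia = 300/77 in ≈ 3.896 in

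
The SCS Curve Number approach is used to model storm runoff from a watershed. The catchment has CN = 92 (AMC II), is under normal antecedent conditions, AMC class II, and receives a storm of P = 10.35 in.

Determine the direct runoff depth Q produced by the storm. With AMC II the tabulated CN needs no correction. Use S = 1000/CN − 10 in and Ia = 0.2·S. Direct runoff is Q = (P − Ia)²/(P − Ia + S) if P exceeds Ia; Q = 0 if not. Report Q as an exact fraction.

Q = 21911761/2337260 in ≈ 9.375 in

CN(II) = 92; AMC II needs no correction.
Retention S: 1000/CN − 10 with CN=92.000 → S = 20/23 ≈ 0.870 in
Ia = 0.2S: 0.2·0.870 = 0.174 in (exactly 4/23)
Excess rainfall: 10.350 − 0.174 = 10.176 in; P > Ia so Q > 0
Runoff Q = (P−Ia)²/(P−Ia+S) = (10.176)²/(10.176+0.870) = 21911761/2337260 ≈ 9.375 in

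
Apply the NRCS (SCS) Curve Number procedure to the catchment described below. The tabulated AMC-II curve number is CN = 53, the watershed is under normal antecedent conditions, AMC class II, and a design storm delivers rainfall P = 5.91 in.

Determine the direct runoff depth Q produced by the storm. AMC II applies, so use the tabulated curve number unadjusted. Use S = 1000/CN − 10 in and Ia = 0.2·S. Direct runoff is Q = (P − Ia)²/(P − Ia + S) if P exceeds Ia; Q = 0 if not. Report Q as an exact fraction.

Q = 480617929/365291900 in ≈ 1.316 in

AMC II — tabulated CN = 53 applies directly.
Max retention: S = 1000/53 − 10 = 470/53 in (≈ 8.868 in)
Ia = 0.2·(470/53) = 94/53 in ≈ 1.774 in
P − Ia = 5.910 − 1.774 = 21923/5300 ≈ 4.136 in (> 0, runoff occurs)
Q = (21923/5300)²/((21923/5300) + 470/53) = (480617929/28090000)/(68923/5300) = 480617929/365291900 in ≈ 1.316 in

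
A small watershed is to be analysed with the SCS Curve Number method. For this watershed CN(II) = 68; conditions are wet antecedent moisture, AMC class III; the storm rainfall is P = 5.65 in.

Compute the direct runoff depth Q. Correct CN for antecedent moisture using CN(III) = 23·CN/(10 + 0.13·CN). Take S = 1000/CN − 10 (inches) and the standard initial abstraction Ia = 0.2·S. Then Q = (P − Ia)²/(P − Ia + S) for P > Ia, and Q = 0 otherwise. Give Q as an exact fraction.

Q = 1679606289/445607060 in ≈ 3.769 in

Wet (AMC III): CN(III) = 23·68/(10 + 0.13·68) = 1564/(471/25) = 39100/471 ≈ 83.015
Max retention: S = 1000/(39100/471) − 10 = 800/391 in (≈ 2.046 in)
Initial abstraction Ia = S/5 = (800/391)/5 = 160/391 ≈ 0.409 in
Since P=5.650 > Ia=0.409: effective rainfall P−Ia = 40983/7820 in
Runoff Q = (P−Ia)²/(P−Ia+S) = (5.241)²/(5.241+2.046) = 1679606289/445607060 ≈ 3.769 in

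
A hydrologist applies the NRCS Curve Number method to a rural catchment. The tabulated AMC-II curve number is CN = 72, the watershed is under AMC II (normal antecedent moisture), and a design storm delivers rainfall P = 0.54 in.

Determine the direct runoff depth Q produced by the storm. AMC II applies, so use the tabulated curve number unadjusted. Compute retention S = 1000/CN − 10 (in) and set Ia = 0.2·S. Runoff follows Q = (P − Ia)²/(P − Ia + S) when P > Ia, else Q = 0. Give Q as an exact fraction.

Average conditions: CN = 72 (no AMC adjustment).
Max retention: S = 1000/72 − 10 = 35/9 in (≈ 3.889 in)
Ia = 0.2S: 0.2·3.889 = 0.778 in (exactly 7/9)
P = 0.540 ≤ Ia = 0.778 in: entire storm abstracted, Q = 0.

Q = 0 in ≈ 0.000 in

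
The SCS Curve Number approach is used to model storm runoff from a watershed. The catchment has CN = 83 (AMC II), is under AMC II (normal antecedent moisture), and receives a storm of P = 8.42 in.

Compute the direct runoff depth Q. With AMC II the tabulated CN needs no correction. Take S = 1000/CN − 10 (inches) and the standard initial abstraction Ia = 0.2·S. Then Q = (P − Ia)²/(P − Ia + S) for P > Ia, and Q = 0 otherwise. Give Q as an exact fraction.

CN(II) = 83; AMC II needs no correction.
Retention S: 1000/CN − 10 with CN=83.000 → S = 170/83 ≈ 2.048 in
Ia = 0.2·(170/83) = 34/83 in ≈ 0.410 in
Since P=8.420 > Ia=0.410: effective rainfall P−Ia = 33243/4150 in
Q = (33243/4150)²/((33243/4150) + 170/83) = (1105097049/17222500)/(41743/4150) = 1105097049/173233450 in ≈ 6.379 in

Q = 1105097049/173233450 in ≈ 6.379 in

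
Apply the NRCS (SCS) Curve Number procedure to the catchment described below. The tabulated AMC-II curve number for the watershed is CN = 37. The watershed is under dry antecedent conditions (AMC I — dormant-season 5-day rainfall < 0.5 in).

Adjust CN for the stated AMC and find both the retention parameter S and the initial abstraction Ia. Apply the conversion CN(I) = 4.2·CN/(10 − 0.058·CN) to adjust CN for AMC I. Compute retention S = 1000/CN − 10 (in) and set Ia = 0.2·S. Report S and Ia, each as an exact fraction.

Adjust CN=37 to AMC I: 4.2·37/(10 − 0.058·37) → (777/5) ÷ (3927/500) = 3700/187 ≈ 19.786
S = 1000/(3700/187) − 10 = 1500/37 in ≈ 40.541 in
Ia = 0.2S: 0.2·40.541 = 8.108 in (exactly 300/37)

S = 1500/37 in ≈ 40.541 in; Ia = 300/37 in ≈ 8.108 in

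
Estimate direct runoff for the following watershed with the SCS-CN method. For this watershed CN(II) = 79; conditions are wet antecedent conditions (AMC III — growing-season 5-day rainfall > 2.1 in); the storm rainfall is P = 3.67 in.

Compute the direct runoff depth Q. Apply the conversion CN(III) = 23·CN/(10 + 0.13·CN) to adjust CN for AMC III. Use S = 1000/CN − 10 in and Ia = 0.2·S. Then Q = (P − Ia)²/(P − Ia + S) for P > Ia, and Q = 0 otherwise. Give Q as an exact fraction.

Adjust CN=79 to AMC III: 23·79/(10 + 0.13·79) → 1817 ÷ (2027/100) = 181700/2027 ≈ 89.640
S = 1000/(181700/2027) − 10 = 2100/1817 in ≈ 1.156 in
Ia = 0.2·(2100/1817) = 420/1817 in ≈ 0.231 in
Since P=3.670 > Ia=0.231: effective rainfall P−Ia = 624839/181700 in
Q: (624839/181700)² ÷ (834839/181700) = 390423775921/151690246300 in (≈ 2.574 in)

Q = 390423775921/151690246300 in ≈ 2.574 in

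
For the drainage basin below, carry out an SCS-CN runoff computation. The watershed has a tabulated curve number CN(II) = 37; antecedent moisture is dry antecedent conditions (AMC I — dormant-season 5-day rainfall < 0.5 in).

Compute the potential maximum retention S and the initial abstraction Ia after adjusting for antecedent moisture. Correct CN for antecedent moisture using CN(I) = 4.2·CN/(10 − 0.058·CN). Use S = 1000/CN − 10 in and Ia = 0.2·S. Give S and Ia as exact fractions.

CN(I) from CN(II)=37: (4.2·37)/(10 − 0.058·37) = 3700/187 ≈ 19.786
Max retention: S = 1000/(3700/187) − 10 = 1500/37 in (≈ 40.541 in)
Ia = 0.2·(1500/37) = 300/37 in ≈ 8.108 in

S = 1500/37 in ≈ 40.541 in; Ia = 300/37 in ≈ 8.108 in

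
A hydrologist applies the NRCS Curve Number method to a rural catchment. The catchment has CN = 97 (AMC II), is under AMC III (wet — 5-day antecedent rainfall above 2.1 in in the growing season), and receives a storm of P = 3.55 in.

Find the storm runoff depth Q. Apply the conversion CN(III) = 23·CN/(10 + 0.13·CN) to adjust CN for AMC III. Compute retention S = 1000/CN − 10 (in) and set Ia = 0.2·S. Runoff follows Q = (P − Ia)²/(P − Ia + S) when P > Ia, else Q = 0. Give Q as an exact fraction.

CN(III) from CN(II)=97: (23·97)/(10 + 0.13·97) = 223100/2261 ≈ 98.673
Max retention: S = 1000/(223100/2261) − 10 = 300/2231 in (≈ 0.134 in)
Initial abstraction Ia = S/5 = (300/2231)/5 = 60/2231 ≈ 0.027 in
Excess rainfall: 3.550 − 0.027 = 3.523 in; P > Ia so Q > 0
Q: (157201/44620)² ÷ (163201/44620) = 24712154401/7282028620 in (≈ 3.394 in)

Q = 24712154401/7282028620 in ≈ 3.394 in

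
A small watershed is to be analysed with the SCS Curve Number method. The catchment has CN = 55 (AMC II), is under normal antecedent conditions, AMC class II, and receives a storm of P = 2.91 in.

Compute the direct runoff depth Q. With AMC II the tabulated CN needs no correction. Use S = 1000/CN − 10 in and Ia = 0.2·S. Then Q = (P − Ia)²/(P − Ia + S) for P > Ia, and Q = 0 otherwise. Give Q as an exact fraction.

CN(II) = 55; AMC II needs no correction.
Retention S: 1000/CN − 10 with CN=55.000 → S = 90/11 ≈ 8.182 in
Initial abstraction Ia = S/5 = (90/11)/5 = 18/11 ≈ 1.636 in
Since P=2.910 > Ia=1.636: effective rainfall P−Ia = 1401/1100 in
Q: (1401/1100)² ÷ (10401/1100) = 654267/3813700 in (≈ 0.172 in)

Q = 654267/3813700 in ≈ 0.172 in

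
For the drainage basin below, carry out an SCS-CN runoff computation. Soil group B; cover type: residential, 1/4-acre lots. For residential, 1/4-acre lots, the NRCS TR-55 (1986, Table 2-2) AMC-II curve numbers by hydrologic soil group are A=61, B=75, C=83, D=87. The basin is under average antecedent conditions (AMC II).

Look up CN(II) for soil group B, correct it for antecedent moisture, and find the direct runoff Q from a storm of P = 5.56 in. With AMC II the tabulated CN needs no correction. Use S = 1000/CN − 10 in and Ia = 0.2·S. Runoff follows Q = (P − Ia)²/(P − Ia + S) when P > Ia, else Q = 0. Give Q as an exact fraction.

Q = 134689/46275 in ≈ 2.911 in

NRCS table: residential, 1/4-acre lots, soil group B → CN(II) = 75
AMC II — tabulated CN = 75 applies directly.
Max retention: S = 1000/75 − 10 = 10/3 in (≈ 3.333 in)
Ia = 0.2S: 0.2·3.333 = 0.667 in (exactly 2/3)
Since P=5.560 > Ia=0.667: effective rainfall P−Ia = 367/75 in
Runoff Q = (P−Ia)²/(P−Ia+S) = (4.893)²/(4.893+3.333) = 134689/46275 ≈ 2.911 in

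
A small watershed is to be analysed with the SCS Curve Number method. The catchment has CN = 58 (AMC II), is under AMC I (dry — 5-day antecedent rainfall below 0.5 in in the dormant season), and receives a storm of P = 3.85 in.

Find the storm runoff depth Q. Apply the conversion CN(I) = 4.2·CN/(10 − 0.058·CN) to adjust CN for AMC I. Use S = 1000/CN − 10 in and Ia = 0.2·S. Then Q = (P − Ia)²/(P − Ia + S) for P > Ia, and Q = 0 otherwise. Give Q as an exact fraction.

Q = 54289/5935140 in ≈ 0.009 in

Dry (AMC I): CN(I) = 4.2·58/(10 − 0.058·58) = (1218/5)/(1659/250) = 2900/79 ≈ 36.709
S = 1000/(2900/79) − 10 = 500/29 in ≈ 17.241 in
Initial abstraction Ia = S/5 = (500/29)/5 = 100/29 ≈ 3.448 in
Excess rainfall: 3.850 − 3.448 = 0.402 in; P > Ia so Q > 0
Q = (233/580)²/((233/580) + 500/29) = (54289/336400)/(10233/580) = 54289/5935140 in ≈ 0.009 in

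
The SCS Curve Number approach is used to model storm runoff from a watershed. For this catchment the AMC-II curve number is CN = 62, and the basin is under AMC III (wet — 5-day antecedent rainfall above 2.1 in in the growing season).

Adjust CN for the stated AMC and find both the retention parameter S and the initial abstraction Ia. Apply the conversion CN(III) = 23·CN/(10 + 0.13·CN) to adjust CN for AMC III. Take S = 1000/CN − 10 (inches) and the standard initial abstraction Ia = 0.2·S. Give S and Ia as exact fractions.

Wet (AMC III): CN(III) = 23·62/(10 + 0.13·62) = 1426/(903/50) = 71300/903 ≈ 78.959
Retention S: 1000/CN − 10 with CN=78.959 → S = 1900/713 ≈ 2.665 in
Ia = 0.2·(1900/713) = 380/713 in ≈ 0.533 in

S = 1900/713 in ≈ 2.665 in; Ia = 380/713 in ≈ 0.533 in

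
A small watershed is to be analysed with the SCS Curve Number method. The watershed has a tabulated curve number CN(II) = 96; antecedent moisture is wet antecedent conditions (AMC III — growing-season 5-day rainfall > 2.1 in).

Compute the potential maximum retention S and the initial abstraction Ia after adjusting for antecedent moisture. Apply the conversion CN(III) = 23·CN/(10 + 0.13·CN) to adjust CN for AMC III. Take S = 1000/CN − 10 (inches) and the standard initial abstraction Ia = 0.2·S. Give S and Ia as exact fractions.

CN(III) from CN(II)=96: (23·96)/(10 + 0.13·96) = 27600/281 ≈ 98.221
Retention S: 1000/CN − 10 with CN=98.221 → S = 25/138 ≈ 0.181 in
Ia = 0.2·(25/138) = 5/138 in ≈ 0.036 in

S = 25/138 in ≈ 0.181 in; Ia = 5/138 in ≈ 0.036 in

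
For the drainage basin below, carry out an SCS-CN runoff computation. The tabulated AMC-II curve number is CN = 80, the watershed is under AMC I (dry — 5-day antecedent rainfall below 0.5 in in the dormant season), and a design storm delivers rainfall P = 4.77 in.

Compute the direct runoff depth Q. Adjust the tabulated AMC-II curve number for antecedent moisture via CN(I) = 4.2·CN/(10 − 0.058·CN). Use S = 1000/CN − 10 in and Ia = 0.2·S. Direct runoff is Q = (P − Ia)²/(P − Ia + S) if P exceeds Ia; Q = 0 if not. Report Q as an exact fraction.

Dry (AMC I): CN(I) = 4.2·80/(10 − 0.058·80) = 336/(134/25) = 4200/67 ≈ 62.687
S = 1000/(4200/67) − 10 = 125/21 in ≈ 5.952 in
Ia = 0.2S: 0.2·5.952 = 1.190 in (exactly 25/21)
Excess rainfall: 4.770 − 1.190 = 3.580 in; P > Ia so Q > 0
Q = (7517/2100)²/((7517/2100) + 125/21) = (56505289/4410000)/(20017/2100) = 56505289/42035700 in ≈ 1.344 in

Q = 56505289/42035700 in ≈ 1.344 in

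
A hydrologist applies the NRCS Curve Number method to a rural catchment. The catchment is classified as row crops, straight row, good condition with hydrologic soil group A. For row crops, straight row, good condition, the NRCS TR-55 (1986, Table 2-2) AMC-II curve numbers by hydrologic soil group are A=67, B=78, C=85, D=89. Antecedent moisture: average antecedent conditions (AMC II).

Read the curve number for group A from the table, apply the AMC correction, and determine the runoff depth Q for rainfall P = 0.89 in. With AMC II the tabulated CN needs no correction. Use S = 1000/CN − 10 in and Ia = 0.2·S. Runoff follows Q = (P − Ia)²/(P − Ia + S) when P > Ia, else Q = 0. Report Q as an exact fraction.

Q = 0 in ≈ 0.000 in

NRCS table: row crops, straight row, good condition, soil group A → CN(II) = 67
CN(II) = 67; AMC II needs no correction.
Retention S: 1000/CN − 10 with CN=67.000 → S = 330/67 ≈ 4.925 in
Ia = 0.2·(330/67) = 66/67 in ≈ 0.985 in
P = 0.890 ≤ Ia = 0.985 in: entire storm abstracted, Q = 0.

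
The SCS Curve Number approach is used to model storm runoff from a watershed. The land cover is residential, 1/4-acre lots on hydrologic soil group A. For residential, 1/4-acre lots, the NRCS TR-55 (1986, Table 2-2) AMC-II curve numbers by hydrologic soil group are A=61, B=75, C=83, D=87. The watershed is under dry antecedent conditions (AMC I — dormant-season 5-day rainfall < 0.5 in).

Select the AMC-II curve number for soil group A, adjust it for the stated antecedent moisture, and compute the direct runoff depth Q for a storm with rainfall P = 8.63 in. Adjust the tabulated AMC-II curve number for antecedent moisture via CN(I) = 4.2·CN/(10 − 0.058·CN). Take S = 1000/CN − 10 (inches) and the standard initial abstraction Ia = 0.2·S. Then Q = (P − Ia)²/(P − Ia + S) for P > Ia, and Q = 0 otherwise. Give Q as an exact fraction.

Q = 56882727001/37938992700 in ≈ 1.499 in

NRCS table: residential, 1/4-acre lots, soil group A → CN(II) = 61
Adjust CN=61 to AMC I: 4.2·61/(10 − 0.058·61) → (1281/5) ÷ (3231/500) = 42700/1077 ≈ 39.647
Retention S: 1000/CN − 10 with CN=39.647 → S = 6500/427 ≈ 15.222 in
Ia = 0.2·(6500/427) = 1300/427 in ≈ 3.044 in
P − Ia = 8.630 − 3.044 = 238501/42700 ≈ 5.586 in (> 0, runoff occurs)
Q: (238501/42700)² ÷ (888501/42700) = 56882727001/37938992700 in (≈ 1.499 in)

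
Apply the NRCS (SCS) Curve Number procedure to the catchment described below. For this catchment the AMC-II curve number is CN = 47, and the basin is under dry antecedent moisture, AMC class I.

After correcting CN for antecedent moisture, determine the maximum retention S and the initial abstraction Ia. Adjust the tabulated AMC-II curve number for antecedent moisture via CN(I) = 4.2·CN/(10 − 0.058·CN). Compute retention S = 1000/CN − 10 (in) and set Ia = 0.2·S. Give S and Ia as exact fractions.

Adjust CN=47 to AMC I: 4.2·47/(10 − 0.058·47) → (987/5) ÷ (3637/500) = 98700/3637 ≈ 27.138
Retention S: 1000/CN − 10 with CN=27.138 → S = 26500/987 ≈ 26.849 in
Ia = 0.2S: 0.2·26.849 = 5.370 in (exactly 5300/987)

S = 26500/987 in ≈ 26.849 in; Ia = 5300/987 in ≈ 5.370 in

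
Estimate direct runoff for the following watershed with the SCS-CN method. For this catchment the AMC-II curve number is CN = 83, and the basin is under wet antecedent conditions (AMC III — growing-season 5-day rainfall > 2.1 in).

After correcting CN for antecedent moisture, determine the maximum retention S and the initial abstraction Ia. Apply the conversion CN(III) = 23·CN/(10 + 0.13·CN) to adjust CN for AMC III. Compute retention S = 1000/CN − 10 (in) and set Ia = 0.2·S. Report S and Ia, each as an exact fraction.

Adjust CN=83 to AMC III: 23·83/(10 + 0.13·83) → 1909 ÷ (2079/100) = 190900/2079 ≈ 91.823
Retention S: 1000/CN − 10 with CN=91.823 → S = 1700/1909 ≈ 0.891 in
Ia = 0.2·(1700/1909) = 340/1909 in ≈ 0.178 in

S = 1700/1909 in ≈ 0.891 in; Ia = 340/1909 in ≈ 0.178 in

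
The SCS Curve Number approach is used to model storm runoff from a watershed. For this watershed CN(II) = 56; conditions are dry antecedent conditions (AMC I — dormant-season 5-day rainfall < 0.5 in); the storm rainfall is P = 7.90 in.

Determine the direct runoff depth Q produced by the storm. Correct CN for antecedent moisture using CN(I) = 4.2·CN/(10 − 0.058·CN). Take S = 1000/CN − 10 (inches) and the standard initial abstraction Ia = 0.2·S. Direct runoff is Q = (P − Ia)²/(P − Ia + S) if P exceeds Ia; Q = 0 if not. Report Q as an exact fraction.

Q = 37368769/49411110 in ≈ 0.756 in

CN(I) from CN(II)=56: (4.2·56)/(10 − 0.058·56) = 7350/211 ≈ 34.834
S = 1000/(7350/211) − 10 = 2750/147 in ≈ 18.707 in
Ia = 0.2·(2750/147) = 550/147 in ≈ 3.741 in
Since P=7.900 > Ia=3.741: effective rainfall P−Ia = 6113/1470 in
Q = (6113/1470)²/((6113/1470) + 2750/147) = (37368769/2160900)/(33613/1470) = 37368769/49411110 in ≈ 0.756 in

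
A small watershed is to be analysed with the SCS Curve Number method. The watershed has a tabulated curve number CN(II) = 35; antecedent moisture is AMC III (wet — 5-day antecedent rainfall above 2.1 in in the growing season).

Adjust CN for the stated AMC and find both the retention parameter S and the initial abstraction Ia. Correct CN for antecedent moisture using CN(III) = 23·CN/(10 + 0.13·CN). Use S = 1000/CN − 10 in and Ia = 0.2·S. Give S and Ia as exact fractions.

S = 1300/161 in ≈ 8.075 in; Ia = 260/161 in ≈ 1.615 in

Adjust CN=35 to AMC III: 23·35/(10 + 0.13·35) → 805 ÷ (291/20) = 16100/291 ≈ 55.326
Max retention: S = 1000/(16100/291) − 10 = 1300/161 in (≈ 8.075 in)
Ia = 0.2·(1300/161) = 260/161 in ≈ 1.615 in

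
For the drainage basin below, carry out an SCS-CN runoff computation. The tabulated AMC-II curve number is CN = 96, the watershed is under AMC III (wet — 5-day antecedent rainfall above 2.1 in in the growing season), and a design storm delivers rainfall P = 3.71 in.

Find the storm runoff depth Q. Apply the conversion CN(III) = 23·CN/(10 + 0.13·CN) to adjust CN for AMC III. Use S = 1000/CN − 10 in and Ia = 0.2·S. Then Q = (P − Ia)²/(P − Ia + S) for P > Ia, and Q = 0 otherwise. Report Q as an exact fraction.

Adjust CN=96 to AMC III: 23·96/(10 + 0.13·96) → 2208 ÷ (562/25) = 27600/281 ≈ 98.221
S = 1000/(27600/281) − 10 = 25/138 in ≈ 0.181 in
Ia = 0.2·(25/138) = 5/138 in ≈ 0.036 in
P − Ia = 3.710 − 0.036 = 25349/6900 ≈ 3.674 in (> 0, runoff occurs)
Q = (25349/6900)²/((25349/6900) + 25/138) = (642571801/47610000)/(26599/6900) = 642571801/183533100 in ≈ 3.501 in

Q = 642571801/183533100 in ≈ 3.501 in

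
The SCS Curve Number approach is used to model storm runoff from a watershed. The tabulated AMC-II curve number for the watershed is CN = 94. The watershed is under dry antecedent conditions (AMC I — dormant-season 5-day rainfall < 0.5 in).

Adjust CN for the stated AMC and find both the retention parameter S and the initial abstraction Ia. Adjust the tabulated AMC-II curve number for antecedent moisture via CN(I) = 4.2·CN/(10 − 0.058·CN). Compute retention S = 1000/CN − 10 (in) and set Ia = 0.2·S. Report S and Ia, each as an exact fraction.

Adjust CN=94 to AMC I: 4.2·94/(10 − 0.058·94) → (1974/5) ÷ (1137/250) = 32900/379 ≈ 86.807
Max retention: S = 1000/(32900/379) − 10 = 500/329 in (≈ 1.520 in)
Ia = 0.2·(500/329) = 100/329 in ≈ 0.304 in

S = 500/329 in ≈ 1.520 in; Ia = 100/329 in ≈ 0.304 in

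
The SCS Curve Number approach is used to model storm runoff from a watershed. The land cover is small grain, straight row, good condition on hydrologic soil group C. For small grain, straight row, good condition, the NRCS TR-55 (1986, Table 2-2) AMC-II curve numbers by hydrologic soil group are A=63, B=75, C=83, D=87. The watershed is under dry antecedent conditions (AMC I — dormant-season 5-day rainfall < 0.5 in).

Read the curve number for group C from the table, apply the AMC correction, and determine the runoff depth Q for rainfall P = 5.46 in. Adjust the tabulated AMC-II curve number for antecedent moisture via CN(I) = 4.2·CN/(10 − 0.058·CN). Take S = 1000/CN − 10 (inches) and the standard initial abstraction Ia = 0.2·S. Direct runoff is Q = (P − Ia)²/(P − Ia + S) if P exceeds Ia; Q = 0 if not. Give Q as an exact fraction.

Q = 152755123921/71100368850 in ≈ 2.148 in

NRCS table: small grain, straight row, good condition, soil group C → CN(II) = 83
Dry (AMC I): CN(I) = 4.2·83/(10 − 0.058·83) = (1743/5)/(2593/500) = 174300/2593 ≈ 67.219
Retention S: 1000/CN − 10 with CN=67.219 → S = 8500/1743 ≈ 4.877 in
Ia = 0.2S: 0.2·4.877 = 0.975 in (exactly 1700/1743)
Since P=5.460 > Ia=0.975: effective rainfall P−Ia = 390839/87150 in
Runoff Q = (P−Ia)²/(P−Ia+S) = (4.485)²/(4.485+4.877) = 152755123921/71100368850 ≈ 2.148 in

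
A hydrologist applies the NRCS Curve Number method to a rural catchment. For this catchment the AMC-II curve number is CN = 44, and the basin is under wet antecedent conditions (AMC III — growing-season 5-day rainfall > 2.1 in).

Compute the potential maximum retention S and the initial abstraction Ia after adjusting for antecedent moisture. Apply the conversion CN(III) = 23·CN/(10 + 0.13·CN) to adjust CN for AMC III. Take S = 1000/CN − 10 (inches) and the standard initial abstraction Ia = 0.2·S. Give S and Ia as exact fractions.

CN(III) from CN(II)=44: (23·44)/(10 + 0.13·44) = 25300/393 ≈ 64.377
Max retention: S = 1000/(25300/393) − 10 = 1400/253 in (≈ 5.534 in)
Initial abstraction Ia = S/5 = (1400/253)/5 = 280/253 ≈ 1.107 in

S = 1400/253 in ≈ 5.534 in; Ia = 280/253 in ≈ 1.107 in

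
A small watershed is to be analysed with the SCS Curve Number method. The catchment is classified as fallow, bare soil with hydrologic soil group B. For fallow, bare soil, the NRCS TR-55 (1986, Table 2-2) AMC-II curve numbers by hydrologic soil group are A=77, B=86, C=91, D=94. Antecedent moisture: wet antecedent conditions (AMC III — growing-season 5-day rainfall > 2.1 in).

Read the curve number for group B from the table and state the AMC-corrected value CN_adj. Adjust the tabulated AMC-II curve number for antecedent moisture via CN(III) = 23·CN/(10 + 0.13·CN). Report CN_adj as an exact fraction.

NRCS table: fallow, bare soil, soil group B → CN(II) = 86
Adjust CN=86 to AMC III: 23·86/(10 + 0.13·86) → 1978 ÷ (1059/50) = 98900/1059 ≈ 93.390

CN_adj = 98900/1059 ≈ 93.390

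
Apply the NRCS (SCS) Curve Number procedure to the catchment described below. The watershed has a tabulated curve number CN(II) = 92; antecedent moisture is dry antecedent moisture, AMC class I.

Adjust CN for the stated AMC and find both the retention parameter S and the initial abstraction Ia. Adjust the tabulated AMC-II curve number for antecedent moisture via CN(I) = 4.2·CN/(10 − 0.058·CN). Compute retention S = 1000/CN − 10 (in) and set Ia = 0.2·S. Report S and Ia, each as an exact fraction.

Dry (AMC I): CN(I) = 4.2·92/(10 − 0.058·92) = (1932/5)/(583/125) = 48300/583 ≈ 82.847
Max retention: S = 1000/(48300/583) − 10 = 1000/483 in (≈ 2.070 in)
Ia = 0.2·(1000/483) = 200/483 in ≈ 0.414 in

S = 1000/483 in ≈ 2.070 in; Ia = 200/483 in ≈ 0.414 in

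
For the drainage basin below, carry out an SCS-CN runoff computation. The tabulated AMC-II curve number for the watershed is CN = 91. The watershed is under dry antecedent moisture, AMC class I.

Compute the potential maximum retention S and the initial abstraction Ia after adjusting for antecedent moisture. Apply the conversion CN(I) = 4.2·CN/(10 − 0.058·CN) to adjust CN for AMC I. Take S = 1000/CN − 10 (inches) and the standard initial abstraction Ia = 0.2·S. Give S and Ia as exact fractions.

CN(I) from CN(II)=91: (4.2·91)/(10 − 0.058·91) = 63700/787 ≈ 80.940
S = 1000/(63700/787) − 10 = 1500/637 in ≈ 2.355 in
Ia = 0.2·(1500/637) = 300/637 in ≈ 0.471 in

S = 1500/637 in ≈ 2.355 in; Ia = 300/637 in ≈ 0.471 in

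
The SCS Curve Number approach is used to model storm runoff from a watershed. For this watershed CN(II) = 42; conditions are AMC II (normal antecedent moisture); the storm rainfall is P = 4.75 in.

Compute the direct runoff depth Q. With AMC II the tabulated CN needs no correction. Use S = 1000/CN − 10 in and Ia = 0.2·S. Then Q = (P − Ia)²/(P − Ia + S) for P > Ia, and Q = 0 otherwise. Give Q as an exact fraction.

Q = 27889/111468 in ≈ 0.250 in

AMC II — tabulated CN = 42 applies directly.
Retention S: 1000/CN − 10 with CN=42.000 → S = 290/21 ≈ 13.810 in
Ia = 0.2·(290/21) = 58/21 in ≈ 2.762 in
P − Ia = 4.750 − 2.762 = 167/84 ≈ 1.988 in (> 0, runoff occurs)
Q = (167/84)²/((167/84) + 290/21) = (27889/7056)/(1327/84) = 27889/111468 in ≈ 0.250 in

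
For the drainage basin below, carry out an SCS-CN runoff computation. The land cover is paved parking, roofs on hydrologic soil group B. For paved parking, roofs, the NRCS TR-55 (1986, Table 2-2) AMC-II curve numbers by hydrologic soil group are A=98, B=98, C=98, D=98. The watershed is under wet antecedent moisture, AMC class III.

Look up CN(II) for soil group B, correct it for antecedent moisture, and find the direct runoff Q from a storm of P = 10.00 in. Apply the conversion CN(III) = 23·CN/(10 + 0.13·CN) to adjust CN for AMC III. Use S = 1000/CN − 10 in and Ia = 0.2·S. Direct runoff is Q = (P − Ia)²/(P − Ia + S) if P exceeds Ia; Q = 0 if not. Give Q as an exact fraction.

NRCS table: paved parking, roofs, soil group B → CN(II) = 98
Wet (AMC III): CN(III) = 23·98/(10 + 0.13·98) = 2254/(1137/50) = 112700/1137 ≈ 99.120
S = 1000/(112700/1137) − 10 = 100/1127 in ≈ 0.089 in
Ia = 0.2·(100/1127) = 20/1127 in ≈ 0.018 in
Since P=10.000 > Ia=0.018: effective rainfall P−Ia = 11250/1127 in
Runoff Q = (P−Ia)²/(P−Ia+S) = (9.982)²/(9.982+0.089) = 2531250/255829 ≈ 9.894 in

Q = 2531250/255829 in ≈ 9.894 in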